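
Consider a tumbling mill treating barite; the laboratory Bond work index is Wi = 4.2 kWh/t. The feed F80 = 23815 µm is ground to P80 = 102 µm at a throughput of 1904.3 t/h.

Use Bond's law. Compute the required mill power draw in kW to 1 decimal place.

W_Bond = 10·Wi·(1/√P₈₀ − 1/√F₈₀)
W = 10·4.2·(1/√102 − 1/√23815) = 10·4.2·(0.092535) = 3.8865 kWh/t
Power = W × throughput = 3.8865 kWh/t × 1904.3 t/h = 7401.0 kW

P = 7401.0 kW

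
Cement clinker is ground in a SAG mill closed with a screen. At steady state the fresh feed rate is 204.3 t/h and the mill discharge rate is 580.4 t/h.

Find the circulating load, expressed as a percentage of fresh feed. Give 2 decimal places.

M = F + R at steady state, so:
R = M − F = 580.4 − 204.3 = 376.1 t/h
CL = 100·R/F = 100·376.1/204.3 = 184.09 %

CL = 184.09 %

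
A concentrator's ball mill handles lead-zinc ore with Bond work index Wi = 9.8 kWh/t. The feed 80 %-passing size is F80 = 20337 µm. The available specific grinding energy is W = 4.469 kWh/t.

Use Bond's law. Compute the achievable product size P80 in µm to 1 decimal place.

W = 10·Wi·[P80^(−½) − F80^(−½)]
⇒ 1/√P80 = W/(10·Wi) + 1/√F80
  = 4.4690/(10·9.8) + 1/√20337 = 0.045602 + 0.007012 = 0.052614
P80 = (1/0.052614)² = 19.0062² = 361.24 µm

P80 = 361.2 µm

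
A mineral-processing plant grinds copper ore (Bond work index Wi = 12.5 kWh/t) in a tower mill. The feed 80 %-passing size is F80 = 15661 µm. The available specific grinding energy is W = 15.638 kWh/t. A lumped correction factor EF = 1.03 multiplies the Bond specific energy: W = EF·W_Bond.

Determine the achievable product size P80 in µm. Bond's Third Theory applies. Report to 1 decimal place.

Bond:  W = 10 Wi (1/√P − 1/√F)
W_Bond = W / EF = 15.638 / 1.03 = 15.1825 kWh/t
P80^-0.5 = F80^-0.5 + W_Bond/(10 Wi)
  = 15.1825/(10·12.5) + 1/√15661 = 0.121460 + 0.007991 = 0.129451
P80 = (1/0.129451)² = 7.7249² = 59.67 µm

P80 = 59.7 µm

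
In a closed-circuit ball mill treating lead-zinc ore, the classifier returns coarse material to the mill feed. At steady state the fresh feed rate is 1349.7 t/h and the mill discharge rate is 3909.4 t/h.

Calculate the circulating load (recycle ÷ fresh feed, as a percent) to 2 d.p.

CL = 189.65 %

Discharge = new feed + return, hence
R = M − F = 3909.4 − 1349.7 = 2559.7 t/h
CL = 100·R/F = 100·2559.7/1349.7 = 189.65 %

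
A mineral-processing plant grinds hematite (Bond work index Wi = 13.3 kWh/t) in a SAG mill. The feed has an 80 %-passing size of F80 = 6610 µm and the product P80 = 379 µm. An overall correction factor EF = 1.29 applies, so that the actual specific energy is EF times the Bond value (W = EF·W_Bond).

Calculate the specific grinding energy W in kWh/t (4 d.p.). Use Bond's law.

W = 6.7027 kWh/t

W = 10 Wi (1/√P80 − 1/√F80)  [Bond]
1/√379 = 0.051367;  1/√6610 = 0.012300
W = 10·13.3·(0.051367 − 0.012300) = 5.1959 kWh/t
Apply correction: 5.1959 × 1.29 = 6.7027 kWh/t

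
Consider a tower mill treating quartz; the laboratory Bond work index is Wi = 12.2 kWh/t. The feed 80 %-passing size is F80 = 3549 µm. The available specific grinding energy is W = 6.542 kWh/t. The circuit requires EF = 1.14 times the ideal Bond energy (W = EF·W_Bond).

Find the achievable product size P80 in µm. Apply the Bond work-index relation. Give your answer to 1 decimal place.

W = 10 Wi (1/√P80 − 1/√F80)  [Bond]
W_Bond = W / EF = 6.542 / 1.14 = 5.7386 kWh/t
P80^(−½) = W_Bond/(10 Wi) + F80^(−½)
  = 5.7386/(10·12.2) + 1/√3549 = 0.047038 + 0.016786 = 0.063824
P80 = (1/0.063824)² = 15.6682² = 245.49 µm

P80 = 245.5 µm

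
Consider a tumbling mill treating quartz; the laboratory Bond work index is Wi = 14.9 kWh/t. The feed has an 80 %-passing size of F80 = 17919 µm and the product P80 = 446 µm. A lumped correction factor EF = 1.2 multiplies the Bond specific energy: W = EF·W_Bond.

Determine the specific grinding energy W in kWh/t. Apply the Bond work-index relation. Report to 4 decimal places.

W = 10·Wi·(P80^(-½) − F80^(-½))
1/√446 = 0.047351;  1/√17919 = 0.007470
W = 10·14.9·(0.047351 − 0.007470) = 5.9423 kWh/t
Corrected W = EF·W_Bond = 1.2·5.9423 = 7.1307 kWh/t

W = 7.1307 kWh/t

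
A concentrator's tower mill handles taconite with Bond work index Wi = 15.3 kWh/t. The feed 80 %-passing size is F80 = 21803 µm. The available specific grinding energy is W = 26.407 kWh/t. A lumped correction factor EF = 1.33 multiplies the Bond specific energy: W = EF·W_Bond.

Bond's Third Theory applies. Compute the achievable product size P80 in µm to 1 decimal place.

P80 = 53.6 µm

W = 10·Wi·(P80^(-½) − F80^(-½))
W_Bond = W / EF = 26.407 / 1.33 = 19.8549 kWh/t
⇒ 1/√P80 = W_Bond/(10 Wi) + 1/√F80
  = 19.8549/(10·15.3) + 1/√21803 = 0.129771 + 0.006772 = 0.136543
P80 = (1/0.136543)² = 7.3237² = 53.64 µm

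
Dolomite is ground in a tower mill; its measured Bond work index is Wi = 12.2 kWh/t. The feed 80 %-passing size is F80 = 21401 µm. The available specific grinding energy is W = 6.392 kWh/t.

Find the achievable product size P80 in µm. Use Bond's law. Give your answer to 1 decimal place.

W = 10 Wi (P80^-0.5 − F80^-0.5)
⇒ 1/√P80 = W/(10·Wi) + 1/√F80
  = 6.3920/(10·12.2) + 1/√21401 = 0.052393 + 0.006836 = 0.059229
P80 = (1/0.059229)² = 16.8836² = 285.06 µm

P80 = 285.1 µm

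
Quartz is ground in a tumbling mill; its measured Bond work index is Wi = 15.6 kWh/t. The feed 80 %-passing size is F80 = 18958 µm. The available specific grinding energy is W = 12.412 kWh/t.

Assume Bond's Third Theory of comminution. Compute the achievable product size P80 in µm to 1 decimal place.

W = 10 Wi (P80^-0.5 − F80^-0.5)
⇒ 1/√P80 = W/(10 Wi) + 1/√F80
  = 12.4120/(10·15.6) + 1/√18958 = 0.079564 + 0.007263 = 0.086827
P80 = (1/0.086827)² = 11.5172² = 132.65 µm

P80 = 132.6 µm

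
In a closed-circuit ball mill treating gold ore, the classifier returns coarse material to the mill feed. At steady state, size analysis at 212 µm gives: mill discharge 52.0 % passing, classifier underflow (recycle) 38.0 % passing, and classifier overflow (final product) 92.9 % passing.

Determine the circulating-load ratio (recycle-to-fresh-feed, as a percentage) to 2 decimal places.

Let r = R/F. Size balance at 212 µm:
r = (o − d)/(d − u)
r = (92.9 − 52.0)/(52.0 − 38.0) = 40.9/14.0 = 2.9214
CL = 100·r = 292.14 %

CL = 292.14 %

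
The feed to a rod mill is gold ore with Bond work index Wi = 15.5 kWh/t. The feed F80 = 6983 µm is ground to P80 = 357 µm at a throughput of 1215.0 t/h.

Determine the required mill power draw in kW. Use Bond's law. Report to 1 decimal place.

W_Bond = 10·Wi·(1/√P₈₀ − 1/√F₈₀)
W = 10·15.5·(1/√357 − 1/√6983) = 10·15.5·(0.040959) = 6.3486 kWh/t
P_mill = W·ṁ = 6.3486·1215.0 = 7713.6 kW

P = 7713.6 kW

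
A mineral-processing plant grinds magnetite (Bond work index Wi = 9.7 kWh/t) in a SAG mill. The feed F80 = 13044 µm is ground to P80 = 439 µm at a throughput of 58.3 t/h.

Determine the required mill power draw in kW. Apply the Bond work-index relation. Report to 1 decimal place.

P = 220.4 kW

Bond: W = 10·Wi·(1/√P80 − 1/√F80)
W = 10·9.7·(1/√439 − 1/√13044) = 10·9.7·(0.038972) = 3.7802 kWh/t
P_mill = W·ṁ = 3.7802·58.3 = 220.4 kW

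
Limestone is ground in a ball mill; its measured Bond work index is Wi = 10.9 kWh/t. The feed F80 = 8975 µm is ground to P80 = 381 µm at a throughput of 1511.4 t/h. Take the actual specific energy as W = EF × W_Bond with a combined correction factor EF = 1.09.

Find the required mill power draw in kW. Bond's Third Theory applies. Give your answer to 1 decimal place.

W = 10·Wi·[P80^(−½) − F80^(−½)]
W = 10·10.9·(1/√381 − 1/√8975) = 10·10.9·(0.040676) = 4.4337 kWh/t
With EF = 1.09: W = 4.4337·1.09 = 4.8327 kWh/t
P = W·T = 4.8327·1511.4 = 7304.2 kW

P = 7304.2 kW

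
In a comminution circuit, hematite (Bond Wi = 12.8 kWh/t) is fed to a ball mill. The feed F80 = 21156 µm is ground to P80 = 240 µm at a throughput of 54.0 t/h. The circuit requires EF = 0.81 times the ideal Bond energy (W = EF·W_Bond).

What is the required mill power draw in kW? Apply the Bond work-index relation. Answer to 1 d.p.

P = 322.9 kW

W_Bond = 10·Wi·(1/√P₈₀ − 1/√F₈₀)
W = 10·12.8·(1/√240 − 1/√21156) = 10·12.8·(0.057675) = 7.3823 kWh/t
With EF = 0.81: W = 7.3823·0.81 = 5.9797 kWh/t
P = W·T = 5.9797·54.0 = 322.9 kW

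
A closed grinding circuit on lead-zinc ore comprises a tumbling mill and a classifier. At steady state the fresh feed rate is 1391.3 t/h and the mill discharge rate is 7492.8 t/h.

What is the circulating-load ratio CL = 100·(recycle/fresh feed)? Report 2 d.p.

Discharge = new feed + return, hence
R = M − F = 7492.8 − 1391.3 = 6101.5 t/h
CL = 100·R/F = 100·6101.5/1391.3 = 438.55 %

CL = 438.55 %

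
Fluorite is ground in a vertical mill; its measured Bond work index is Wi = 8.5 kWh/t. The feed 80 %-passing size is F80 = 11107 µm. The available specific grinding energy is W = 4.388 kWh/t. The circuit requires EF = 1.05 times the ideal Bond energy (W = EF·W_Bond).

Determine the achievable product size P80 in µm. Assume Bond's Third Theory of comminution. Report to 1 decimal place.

Bond:  W = 10 Wi (1/√P − 1/√F)
W_Bond = W / EF = 4.388 / 1.05 = 4.1790 kWh/t
⇒ 1/√P80 = W_Bond/(10·Wi) + 1/√F80
  = 4.1790/(10·8.5) + 1/√11107 = 0.049165 + 0.009489 = 0.058654
P80 = (1/0.058654)² = 17.0492² = 290.67 µm

P80 = 290.7 µm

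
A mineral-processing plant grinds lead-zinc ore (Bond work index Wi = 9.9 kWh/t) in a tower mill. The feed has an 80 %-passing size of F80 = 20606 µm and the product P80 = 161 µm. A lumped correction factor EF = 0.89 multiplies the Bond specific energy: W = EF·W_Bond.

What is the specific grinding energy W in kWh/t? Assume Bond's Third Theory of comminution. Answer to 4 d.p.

W = 10·Wi·[P80^(−½) − F80^(−½)]
1/√161 = 0.078811;  1/√20606 = 0.006966
W = 10·9.9·(0.078811 − 0.006966) = 7.1126 kWh/t
W_actual = 0.89 × 7.1126 = 6.3302 kWh/t

W = 6.3302 kWh/t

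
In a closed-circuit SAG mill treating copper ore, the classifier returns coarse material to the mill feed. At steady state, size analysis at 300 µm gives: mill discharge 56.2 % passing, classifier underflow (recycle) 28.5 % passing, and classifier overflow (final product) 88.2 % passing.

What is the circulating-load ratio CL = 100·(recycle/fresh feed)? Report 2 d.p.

CL = 115.52 %

Classifier node, passing 300 µm:
(1+r)·d = r·u + o ⇒ r = (o−d)/(d−u)
r = (88.2 − 56.2)/(56.2 − 28.5) = 32.0/27.7 = 1.1552
CL = 100·r = 115.52 %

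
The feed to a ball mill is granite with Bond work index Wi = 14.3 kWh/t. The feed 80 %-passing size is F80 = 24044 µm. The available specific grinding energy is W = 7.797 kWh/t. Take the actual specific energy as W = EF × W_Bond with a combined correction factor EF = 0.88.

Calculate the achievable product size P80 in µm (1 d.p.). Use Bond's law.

P80 = 213.7 µm

W = 10·Wi·[P80^(−½) − F80^(−½)]
W_Bond = W / EF = 7.797 / 0.88 = 8.8602 kWh/t
⇒ 1/√P80 = W_Bond/(10·Wi) + 1/√F80
  = 8.8602/(10·14.3) + 1/√24044 = 0.061960 + 0.006449 = 0.068409
P80 = (1/0.068409)² = 14.6180² = 213.69 µm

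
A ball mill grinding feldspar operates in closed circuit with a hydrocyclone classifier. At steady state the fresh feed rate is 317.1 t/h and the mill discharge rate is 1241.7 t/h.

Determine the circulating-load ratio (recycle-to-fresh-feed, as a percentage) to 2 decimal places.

Steady state: M = F + R.
R = M − F = 1241.7 − 317.1 = 924.6 t/h
CL = 100·R/F = 100·924.6/317.1 = 291.58 %

CL = 291.58 %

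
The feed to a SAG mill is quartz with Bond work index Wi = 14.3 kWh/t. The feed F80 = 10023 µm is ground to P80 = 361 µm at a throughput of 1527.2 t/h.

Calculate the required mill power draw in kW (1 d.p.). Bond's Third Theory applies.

W = 10·Wi·[P80^(−½) − F80^(−½)]
W = 10·14.3·(1/√361 − 1/√10023) = 10·14.3·(0.042643) = 6.0980 kWh/t
P = W·T = 6.0980·1527.2 = 9312.8 kW

P = 9312.8 kW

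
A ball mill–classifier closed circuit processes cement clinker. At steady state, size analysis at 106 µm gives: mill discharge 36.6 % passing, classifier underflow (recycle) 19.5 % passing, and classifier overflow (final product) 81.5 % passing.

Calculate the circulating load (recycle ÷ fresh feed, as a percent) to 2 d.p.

CL = 262.57 %

Classifier node, passing 106 µm:
(1+r)d = ru + o → r = (o−d)/(d−u)
r = (81.5 − 36.6)/(36.6 − 19.5) = 44.9/17.1 = 2.6257
CL = 100·r = 262.57 %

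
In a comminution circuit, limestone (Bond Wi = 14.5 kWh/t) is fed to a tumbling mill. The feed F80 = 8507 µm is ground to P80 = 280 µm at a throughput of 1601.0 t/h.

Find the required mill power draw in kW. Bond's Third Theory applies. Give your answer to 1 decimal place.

P = 11356.4 kW

Bond: W = 10·Wi·(1/√P80 − 1/√F80)
W = 10·14.5·(1/√280 − 1/√8507) = 10·14.5·(0.048919) = 7.0933 kWh/t
P_mill = W·ṁ = 7.0933·1601.0 = 11356.4 kW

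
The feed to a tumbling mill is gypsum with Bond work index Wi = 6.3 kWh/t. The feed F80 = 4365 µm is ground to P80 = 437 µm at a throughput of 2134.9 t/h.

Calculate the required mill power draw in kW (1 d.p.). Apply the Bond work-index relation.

W = 10 Wi (1/√P80 − 1/√F80)  [Bond]
W = 10·6.3·(1/√437 − 1/√4365) = 10·6.3·(0.032701) = 2.0601 kWh/t
Power = W × throughput = 2.0601 kWh/t × 2134.9 t/h = 4398.2 kW

P = 4398.2 kW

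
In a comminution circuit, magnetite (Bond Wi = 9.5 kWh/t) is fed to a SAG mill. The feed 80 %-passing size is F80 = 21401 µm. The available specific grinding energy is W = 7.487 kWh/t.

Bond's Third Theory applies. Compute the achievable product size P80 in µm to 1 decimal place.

W = 10·Wi·(P80^(-½) − F80^(-½))
⇒ 1/√P80 = W/(10 Wi) + 1/√F80
  = 7.4870/(10·9.5) + 1/√21401 = 0.078811 + 0.006836 = 0.085646
P80 = (1/0.085646)² = 11.6759² = 136.33 µm

P80 = 136.3 µm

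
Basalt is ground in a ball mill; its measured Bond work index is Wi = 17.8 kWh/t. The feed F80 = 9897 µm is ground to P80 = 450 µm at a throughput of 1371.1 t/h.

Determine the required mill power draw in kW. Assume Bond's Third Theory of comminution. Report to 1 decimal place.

P = 9051.7 kW

W = 10·Wi·(P80^(-½) − F80^(-½))
W = 10·17.8·(1/√450 − 1/√9897) = 10·17.8·(0.037089) = 6.6018 kWh/t
P_mill = W·ṁ = 6.6018·1371.1 = 9051.7 kW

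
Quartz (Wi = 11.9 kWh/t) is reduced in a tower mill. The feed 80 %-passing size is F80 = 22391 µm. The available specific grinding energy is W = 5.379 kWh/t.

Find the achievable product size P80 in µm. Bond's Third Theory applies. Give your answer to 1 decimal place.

P80 = 371.5 µm

W = 10·Wi·[P80^(−½) − F80^(−½)]
P80^-0.5 = F80^-0.5 + W/(10 Wi)
  = 5.3790/(10·11.9) + 1/√22391 = 0.045202 + 0.006683 = 0.051885
P80 = (1/0.051885)² = 19.2736² = 371.47 µm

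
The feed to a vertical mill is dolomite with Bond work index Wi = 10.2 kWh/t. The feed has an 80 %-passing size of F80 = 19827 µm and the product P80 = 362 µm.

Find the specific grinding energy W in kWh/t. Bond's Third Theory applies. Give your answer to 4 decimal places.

W = 10·Wi·[P80^(−½) − F80^(−½)]
1/√362 = 0.052559;  1/√19827 = 0.007102
W = 10·10.2·(0.052559 − 0.007102) = 4.6366 kWh/t

W = 4.6366 kWh/t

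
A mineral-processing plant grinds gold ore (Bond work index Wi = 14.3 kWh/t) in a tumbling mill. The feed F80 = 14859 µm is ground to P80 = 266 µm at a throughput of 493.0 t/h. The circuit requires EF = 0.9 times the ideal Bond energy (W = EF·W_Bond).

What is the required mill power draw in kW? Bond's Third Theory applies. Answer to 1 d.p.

W = 10 Wi (P80^-0.5 − F80^-0.5)
W = 10·14.3·(1/√266 − 1/√14859) = 10·14.3·(0.053110) = 7.5948 kWh/t
With EF = 0.9: W = 7.5948·0.9 = 6.8353 kWh/t
Power = W × throughput = 6.8353 kWh/t × 493.0 t/h = 3369.8 kW

P = 3369.8 kW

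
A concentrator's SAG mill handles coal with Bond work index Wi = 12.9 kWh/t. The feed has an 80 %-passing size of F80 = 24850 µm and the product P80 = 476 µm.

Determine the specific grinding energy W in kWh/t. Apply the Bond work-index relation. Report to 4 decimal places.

W = 5.0944 kWh/t

Bond: W = 10·Wi·(1/√P80 − 1/√F80)
1/√476 = 0.045835;  1/√24850 = 0.006344
W = 10·12.9·(0.045835 − 0.006344) = 5.0944 kWh/t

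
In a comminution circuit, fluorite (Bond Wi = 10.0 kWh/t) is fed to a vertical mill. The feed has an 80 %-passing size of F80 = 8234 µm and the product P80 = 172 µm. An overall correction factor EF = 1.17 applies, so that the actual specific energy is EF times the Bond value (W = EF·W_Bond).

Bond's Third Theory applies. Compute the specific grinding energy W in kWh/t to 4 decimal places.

W = 7.6318 kWh/t

W = 10 Wi (P80^-0.5 − F80^-0.5)
1/√172 = 0.076249;  1/√8234 = 0.011020
W = 10·10.0·(0.076249 − 0.011020) = 6.5229 kWh/t
Corrected W = EF·W_Bond = 1.17·6.5229 = 7.6318 kWh/t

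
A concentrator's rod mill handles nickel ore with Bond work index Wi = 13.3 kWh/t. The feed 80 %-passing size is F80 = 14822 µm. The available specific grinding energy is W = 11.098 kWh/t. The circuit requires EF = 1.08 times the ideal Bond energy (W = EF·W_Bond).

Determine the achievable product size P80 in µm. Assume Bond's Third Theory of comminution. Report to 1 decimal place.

P80 = 136.9 µm

W = 10 Wi / √P80 − 10 Wi / √F80
W_Bond = W / EF = 11.098 / 1.08 = 10.2759 kWh/t
P80^-0.5 = F80^-0.5 + W_Bond/(10 Wi)
  = 10.2759/(10·13.3) + 1/√14822 = 0.077263 + 0.008214 = 0.085476
P80 = (1/0.085476)² = 11.6991² = 136.87 µm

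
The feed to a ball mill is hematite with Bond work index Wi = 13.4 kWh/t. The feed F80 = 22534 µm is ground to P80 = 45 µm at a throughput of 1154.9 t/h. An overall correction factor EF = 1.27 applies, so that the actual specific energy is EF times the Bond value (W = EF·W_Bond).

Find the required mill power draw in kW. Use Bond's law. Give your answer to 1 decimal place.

W = 10·Wi·[P80^(−½) − F80^(−½)]
W = 10·13.4·(1/√45 − 1/√22534) = 10·13.4·(0.142410) = 19.0829 kWh/t
Apply correction: 19.0829 × 1.27 = 24.2353 kWh/t
Power = W × throughput = 24.2353 kWh/t × 1154.9 t/h = 27989.3 kW

P = 27989.3 kW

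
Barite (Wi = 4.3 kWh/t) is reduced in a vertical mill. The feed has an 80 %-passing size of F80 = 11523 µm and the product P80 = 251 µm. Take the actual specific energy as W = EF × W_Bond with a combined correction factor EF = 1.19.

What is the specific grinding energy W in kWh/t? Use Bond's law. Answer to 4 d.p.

W = 2.7531 kWh/t

Bond: W = 10·Wi·(1/√P80 − 1/√F80)
1/√251 = 0.063119;  1/√11523 = 0.009316
W = 10·4.3·(0.063119 − 0.009316) = 2.3136 kWh/t
W_actual = 1.19 × 2.3136 = 2.7531 kWh/t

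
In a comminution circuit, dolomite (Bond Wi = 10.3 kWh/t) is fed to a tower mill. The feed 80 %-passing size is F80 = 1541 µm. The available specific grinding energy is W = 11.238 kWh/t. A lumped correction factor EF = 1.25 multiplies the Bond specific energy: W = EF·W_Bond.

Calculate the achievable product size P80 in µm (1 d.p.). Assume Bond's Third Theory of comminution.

P80 = 78.6 µm

Bond:  W = 10 Wi (1/√P − 1/√F)
W_Bond = W / EF = 11.238 / 1.25 = 8.9904 kWh/t
P80^-0.5 = F80^-0.5 + W_Bond/(10 Wi)
  = 8.9904/(10·10.3) + 1/√1541 = 0.087285 + 0.025474 = 0.112760
P80 = (1/0.112760)² = 8.8684² = 78.65 µm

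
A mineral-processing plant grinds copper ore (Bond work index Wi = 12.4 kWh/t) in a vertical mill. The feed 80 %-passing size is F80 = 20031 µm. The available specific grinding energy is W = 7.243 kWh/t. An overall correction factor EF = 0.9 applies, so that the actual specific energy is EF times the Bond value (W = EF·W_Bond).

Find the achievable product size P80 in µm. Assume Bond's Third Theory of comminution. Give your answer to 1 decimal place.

P80 = 193.1 µm

W = 10·Wi·[P80^(−½) − F80^(−½)]
W_Bond = W / EF = 7.243 / 0.9 = 8.0478 kWh/t
1/√P80 = 1/√F80 + W_Bond/(10·Wi)
  = 8.0478/(10·12.4) + 1/√20031 = 0.064901 + 0.007066 = 0.071967
P80 = (1/0.071967)² = 13.8953² = 193.08 µm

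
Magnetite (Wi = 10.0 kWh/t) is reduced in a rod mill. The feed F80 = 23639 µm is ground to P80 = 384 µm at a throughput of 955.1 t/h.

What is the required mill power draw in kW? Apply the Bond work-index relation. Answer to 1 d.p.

W = 10·Wi·[P80^(−½) − F80^(−½)]
W = 10·10.0·(1/√384 − 1/√23639) = 10·10.0·(0.044527) = 4.4527 kWh/t
P_mill = W·ṁ = 4.4527·955.1 = 4252.8 kW

P = 4252.8 kW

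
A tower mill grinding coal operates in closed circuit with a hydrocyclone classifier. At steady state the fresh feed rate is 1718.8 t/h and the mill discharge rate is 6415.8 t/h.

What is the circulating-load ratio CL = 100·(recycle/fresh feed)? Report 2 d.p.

CL = 273.27 %

Steady state: M = F + R.
R = M − F = 6415.8 − 1718.8 = 4697.0 t/h
CL = 100·R/F = 100·4697.0/1718.8 = 273.27 %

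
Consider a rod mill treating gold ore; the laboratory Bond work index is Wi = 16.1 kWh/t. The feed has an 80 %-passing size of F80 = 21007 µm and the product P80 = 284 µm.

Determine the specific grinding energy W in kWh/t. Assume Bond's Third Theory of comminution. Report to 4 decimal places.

W = 10·Wi·(P80^(-½) − F80^(-½))
1/√284 = 0.059339;  1/√21007 = 0.006900
W = 10·16.1·(0.059339 − 0.006900) = 8.4428 kWh/t

W = 8.4428 kWh/t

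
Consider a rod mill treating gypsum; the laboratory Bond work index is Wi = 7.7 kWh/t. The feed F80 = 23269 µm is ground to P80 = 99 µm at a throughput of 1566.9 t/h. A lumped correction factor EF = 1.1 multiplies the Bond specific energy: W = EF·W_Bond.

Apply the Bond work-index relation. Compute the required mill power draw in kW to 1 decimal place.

P = 12468.5 kW

W = 10·Wi·[P80^(−½) − F80^(−½)]
W = 10·7.7·(1/√99 − 1/√23269) = 10·7.7·(0.093948) = 7.2340 kWh/t
Apply correction: 7.2340 × 1.1 = 7.9574 kWh/t
Power = W × throughput = 7.9574 kWh/t × 1566.9 t/h = 12468.5 kW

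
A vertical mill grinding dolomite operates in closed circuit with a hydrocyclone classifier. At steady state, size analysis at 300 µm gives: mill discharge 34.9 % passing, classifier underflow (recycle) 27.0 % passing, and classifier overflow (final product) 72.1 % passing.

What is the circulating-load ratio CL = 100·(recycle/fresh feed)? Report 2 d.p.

Mass balance on the −300 µm fraction:
Fd + Rd = Ru + Fo ⇒ R/F = (o−d)/(d−u)
r = (72.1 − 34.9)/(34.9 − 27.0) = 37.2/7.9 = 4.7089
CL = 100·r = 470.89 %

CL = 470.89 %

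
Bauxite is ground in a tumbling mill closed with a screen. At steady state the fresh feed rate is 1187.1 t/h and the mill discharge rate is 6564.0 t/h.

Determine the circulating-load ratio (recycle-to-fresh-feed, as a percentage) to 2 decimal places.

CL = 452.94 %

M = F + R at steady state, so:
R = M − F = 6564.0 − 1187.1 = 5376.9 t/h
CL = 100·R/F = 100·5376.9/1187.1 = 452.94 %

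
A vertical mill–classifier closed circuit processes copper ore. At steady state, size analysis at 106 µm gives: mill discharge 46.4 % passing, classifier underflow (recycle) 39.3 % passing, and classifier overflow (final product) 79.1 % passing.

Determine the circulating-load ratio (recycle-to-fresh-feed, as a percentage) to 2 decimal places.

CL = 460.56 %

Mass balance on the −106 µm fraction:
Fd + Rd = Ru + Fo ⇒ R/F = (o−d)/(d−u)
r = (79.1 − 46.4)/(46.4 − 39.3) = 32.7/7.1 = 4.6056
CL = 100·r = 460.56 %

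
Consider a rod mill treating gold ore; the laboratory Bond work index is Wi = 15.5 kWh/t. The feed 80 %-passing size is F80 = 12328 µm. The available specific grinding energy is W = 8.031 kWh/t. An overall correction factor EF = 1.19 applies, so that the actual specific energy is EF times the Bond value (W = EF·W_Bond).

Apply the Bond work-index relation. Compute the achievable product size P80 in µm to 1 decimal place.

W = 10 Wi (P80^-0.5 − F80^-0.5)
W_Bond = W / EF = 8.031 / 1.19 = 6.7487 kWh/t
1/√P80 = 1/√F80 + W_Bond/(10·Wi)
  = 6.7487/(10·15.5) + 1/√12328 = 0.043540 + 0.009006 = 0.052547
P80 = (1/0.052547)² = 19.0307² = 362.17 µm

P80 = 362.2 µm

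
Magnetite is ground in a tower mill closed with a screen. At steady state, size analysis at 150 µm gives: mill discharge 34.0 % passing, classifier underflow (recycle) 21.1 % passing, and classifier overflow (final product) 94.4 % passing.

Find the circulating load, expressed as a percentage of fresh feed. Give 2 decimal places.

CL = 468.22 %

Mass balance on the −150 µm fraction:
(1+r)d = ru + o → r = (o−d)/(d−u)
r = (94.4 − 34.0)/(34.0 − 21.1) = 60.4/12.9 = 4.6822
CL = 100·r = 468.22 %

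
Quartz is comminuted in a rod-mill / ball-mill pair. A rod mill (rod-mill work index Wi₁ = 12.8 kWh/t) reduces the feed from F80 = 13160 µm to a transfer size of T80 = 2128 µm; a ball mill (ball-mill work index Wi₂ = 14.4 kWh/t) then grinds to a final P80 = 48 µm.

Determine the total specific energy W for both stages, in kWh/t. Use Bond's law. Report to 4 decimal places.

W = 10·Wi·(P80^(-½) − F80^(-½))
Stage 1 (13160→2128 µm, Wi₁=12.8): W₁ = 10·12.8·(0.021678 − 0.008717) = 1.6590 kWh/t
Stage 2 (2128→48 µm, Wi₂=14.4): W₂ = 10·14.4·(0.144338 − 0.021678) = 17.6630 kWh/t
W = W₁ + W₂ = 1.6590 + 17.6630 = 19.3220 kWh/t

W = 19.3220 kWh/t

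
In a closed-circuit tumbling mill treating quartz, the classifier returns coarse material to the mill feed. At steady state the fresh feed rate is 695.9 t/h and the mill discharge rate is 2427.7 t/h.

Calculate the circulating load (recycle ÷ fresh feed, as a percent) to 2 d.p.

M = F + R at steady state, so:
R = M − F = 2427.7 − 695.9 = 1731.8 t/h
CL = 100·R/F = 100·1731.8/695.9 = 248.86 %

CL = 248.86 %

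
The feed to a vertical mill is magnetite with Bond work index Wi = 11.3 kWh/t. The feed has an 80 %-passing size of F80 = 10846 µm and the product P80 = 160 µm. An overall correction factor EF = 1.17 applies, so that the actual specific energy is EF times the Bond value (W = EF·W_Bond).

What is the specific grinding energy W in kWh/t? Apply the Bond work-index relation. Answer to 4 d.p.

W = 9.1826 kWh/t

W = 10 Wi (1/√P80 − 1/√F80)  [Bond]
1/√160 = 0.079057;  1/√10846 = 0.009602
W = 10·11.3·(0.079057 − 0.009602) = 7.8484 kWh/t
W_actual = 1.17 × 7.8484 = 9.1826 kWh/t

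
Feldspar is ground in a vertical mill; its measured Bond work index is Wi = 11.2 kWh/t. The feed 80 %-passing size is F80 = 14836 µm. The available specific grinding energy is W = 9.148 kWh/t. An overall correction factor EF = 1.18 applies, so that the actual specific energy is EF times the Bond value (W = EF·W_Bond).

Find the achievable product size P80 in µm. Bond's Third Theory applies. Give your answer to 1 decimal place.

P80 = 166.8 µm

W = 10 Wi / √P80 − 10 Wi / √F80
W_Bond = W / EF = 9.148 / 1.18 = 7.7525 kWh/t
⇒ 1/√P80 = W_Bond/(10 Wi) + 1/√F80
  = 7.7525/(10·11.2) + 1/√14836 = 0.069219 + 0.008210 = 0.077429
P80 = (1/0.077429)² = 12.9150² = 166.80 µm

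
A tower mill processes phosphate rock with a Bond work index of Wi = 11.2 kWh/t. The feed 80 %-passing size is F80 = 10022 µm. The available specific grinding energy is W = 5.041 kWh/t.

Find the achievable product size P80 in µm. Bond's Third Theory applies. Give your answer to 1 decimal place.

P80 = 330.6 µm

W = 10 Wi (P80^-0.5 − F80^-0.5)
P80^-0.5 = F80^-0.5 + W/(10 Wi)
  = 5.0410/(10·11.2) + 1/√10022 = 0.045009 + 0.009989 = 0.054998
P80 = (1/0.054998)² = 18.1825² = 330.60 µm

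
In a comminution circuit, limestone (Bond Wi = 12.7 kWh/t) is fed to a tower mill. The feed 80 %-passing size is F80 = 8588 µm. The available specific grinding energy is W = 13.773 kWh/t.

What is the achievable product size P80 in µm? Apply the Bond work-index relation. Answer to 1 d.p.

W = 10 Wi / √P80 − 10 Wi / √F80
⇒ 1/√P80 = W/(10·Wi) + 1/√F80
  = 13.7730/(10·12.7) + 1/√8588 = 0.108449 + 0.010791 = 0.119240
P80 = (1/0.119240)² = 8.3865² = 70.33 µm

P80 = 70.3 µm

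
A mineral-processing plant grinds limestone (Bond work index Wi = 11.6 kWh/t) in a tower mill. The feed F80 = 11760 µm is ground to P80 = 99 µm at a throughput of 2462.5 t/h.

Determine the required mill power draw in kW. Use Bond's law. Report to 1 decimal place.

W = 10 Wi (1/√P80 − 1/√F80)  [Bond]
W = 10·11.6·(1/√99 − 1/√11760) = 10·11.6·(0.091282) = 10.5888 kWh/t
P_mill = W·ṁ = 10.5888·2462.5 = 26074.8 kW

P = 26074.8 kW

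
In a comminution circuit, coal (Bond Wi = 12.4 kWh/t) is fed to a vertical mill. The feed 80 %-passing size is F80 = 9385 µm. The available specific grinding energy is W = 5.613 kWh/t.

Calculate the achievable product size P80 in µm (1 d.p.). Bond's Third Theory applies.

P80 = 323.6 µm

Bond:  W = 10 Wi (1/√P − 1/√F)
P80^(−½) = W/(10 Wi) + F80^(−½)
  = 5.6130/(10·12.4) + 1/√9385 = 0.045266 + 0.010322 = 0.055589
P80 = (1/0.055589)² = 17.9893² = 323.62 µm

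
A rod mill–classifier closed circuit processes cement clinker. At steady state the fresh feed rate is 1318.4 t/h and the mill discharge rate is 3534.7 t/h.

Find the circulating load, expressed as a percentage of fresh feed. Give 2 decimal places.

CL = 168.11 %

Steady state: M = F + R.
R = M − F = 3534.7 − 1318.4 = 2216.3 t/h
CL = 100·R/F = 100·2216.3/1318.4 = 168.11 %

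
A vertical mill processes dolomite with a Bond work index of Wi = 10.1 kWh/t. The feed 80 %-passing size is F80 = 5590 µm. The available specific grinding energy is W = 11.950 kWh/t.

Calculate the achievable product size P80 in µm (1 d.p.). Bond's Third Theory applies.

W = 10 Wi (P80^-0.5 − F80^-0.5)
1/√P80 = 1/√F80 + W/(10·Wi)
  = 11.9500/(10·10.1) + 1/√5590 = 0.118317 + 0.013375 = 0.131692
P80 = (1/0.131692)² = 7.5935² = 57.66 µm

P80 = 57.7 µm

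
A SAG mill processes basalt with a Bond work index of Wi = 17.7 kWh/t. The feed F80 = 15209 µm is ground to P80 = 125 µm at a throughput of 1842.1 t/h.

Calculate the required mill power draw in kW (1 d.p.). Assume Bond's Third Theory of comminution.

Bond:  W = 10 Wi (1/√P − 1/√F)
W = 10·17.7·(1/√125 − 1/√15209) = 10·17.7·(0.081334) = 14.3961 kWh/t
Power = W × throughput = 14.3961 kWh/t × 1842.1 t/h = 26519.1 kW

P = 26519.1 kW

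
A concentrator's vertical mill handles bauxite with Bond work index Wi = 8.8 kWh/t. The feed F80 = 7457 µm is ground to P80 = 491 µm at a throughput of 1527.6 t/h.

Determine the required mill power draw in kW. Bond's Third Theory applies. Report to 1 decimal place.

W = 10 Wi (1/√P80 − 1/√F80)  [Bond]
W = 10·8.8·(1/√491 − 1/√7457) = 10·8.8·(0.033549) = 2.9523 kWh/t
Mill draw = 2.9523 × 1527.6 = 4510.0 kW

P = 4510.0 kW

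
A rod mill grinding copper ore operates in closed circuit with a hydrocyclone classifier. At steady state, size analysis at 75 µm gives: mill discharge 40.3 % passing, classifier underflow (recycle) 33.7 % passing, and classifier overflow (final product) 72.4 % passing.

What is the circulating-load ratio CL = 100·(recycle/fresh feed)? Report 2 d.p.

CL = 486.36 %

Let r = R/F. Size balance at 75 µm:
(1+r)d = ru + o → r = (o−d)/(d−u)
r = (72.4 − 40.3)/(40.3 − 33.7) = 32.1/6.6 = 4.8636
CL = 100·r = 486.36 %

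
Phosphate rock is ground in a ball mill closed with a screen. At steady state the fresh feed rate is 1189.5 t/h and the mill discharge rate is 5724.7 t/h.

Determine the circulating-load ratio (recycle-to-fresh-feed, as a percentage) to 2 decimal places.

Steady state: M = F + R.
R = M − F = 5724.7 − 1189.5 = 4535.2 t/h
CL = 100·R/F = 100·4535.2/1189.5 = 381.27 %

CL = 381.27 %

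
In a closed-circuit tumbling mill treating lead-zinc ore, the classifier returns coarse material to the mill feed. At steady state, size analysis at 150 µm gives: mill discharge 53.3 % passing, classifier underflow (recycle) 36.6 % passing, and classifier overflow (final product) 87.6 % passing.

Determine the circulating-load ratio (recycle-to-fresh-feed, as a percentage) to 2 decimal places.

Two-product formula at 150 µm:
r = (o − d)/(d − u)
r = (87.6 − 53.3)/(53.3 − 36.6) = 34.3/16.7 = 2.0539
CL = 100·r = 205.39 %

CL = 205.39 %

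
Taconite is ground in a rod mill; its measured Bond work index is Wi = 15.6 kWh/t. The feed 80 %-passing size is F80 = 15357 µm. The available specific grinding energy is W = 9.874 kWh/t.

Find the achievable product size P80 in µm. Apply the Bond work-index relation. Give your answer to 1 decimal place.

Bond:  W = 10 Wi (1/√P − 1/√F)
1/√P80 = 1/√F80 + W/(10·Wi)
  = 9.8740/(10·15.6) + 1/√15357 = 0.063295 + 0.008070 = 0.071364
P80 = (1/0.071364)² = 14.0126² = 196.35 µm

P80 = 196.4 µm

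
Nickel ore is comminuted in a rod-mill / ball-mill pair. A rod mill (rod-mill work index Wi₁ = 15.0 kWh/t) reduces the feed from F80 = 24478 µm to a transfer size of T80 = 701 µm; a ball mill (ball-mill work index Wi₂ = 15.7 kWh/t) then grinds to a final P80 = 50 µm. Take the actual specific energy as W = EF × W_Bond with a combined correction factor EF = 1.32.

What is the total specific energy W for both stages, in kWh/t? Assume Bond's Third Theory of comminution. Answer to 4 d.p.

W = 10 Wi / √P80 − 10 Wi / √F80
Stage 1 (24478→701 µm, Wi₁=15.0): W₁ = 10·15.0·(0.037769 − 0.006392) = 4.7067 kWh/t
Stage 2 (701→50 µm, Wi₂=15.7): W₂ = 10·15.7·(0.141421 − 0.037769) = 16.2733 kWh/t
W = W₁ + W₂ = 4.7067 + 16.2733 = 20.9800 kWh/t
W_actual = 1.32 × 20.9800 = 27.6936 kWh/t

W = 27.6936 kWh/t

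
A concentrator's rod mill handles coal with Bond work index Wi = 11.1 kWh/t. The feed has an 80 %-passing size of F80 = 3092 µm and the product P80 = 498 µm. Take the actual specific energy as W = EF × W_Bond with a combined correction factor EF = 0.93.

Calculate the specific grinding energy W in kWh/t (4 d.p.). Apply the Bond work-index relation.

W = 10·Wi·[P80^(−½) − F80^(−½)]
1/√498 = 0.044811;  1/√3092 = 0.017984
W = 10·11.1·(0.044811 − 0.017984) = 2.9778 kWh/t
With EF = 0.93: W = 2.9778·0.93 = 2.7694 kWh/t

W = 2.7694 kWh/t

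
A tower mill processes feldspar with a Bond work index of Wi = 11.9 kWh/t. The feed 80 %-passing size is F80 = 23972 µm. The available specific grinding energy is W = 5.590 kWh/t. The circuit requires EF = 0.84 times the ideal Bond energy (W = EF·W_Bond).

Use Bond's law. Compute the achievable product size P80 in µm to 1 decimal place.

P80 = 257.0 µm

W = 10 Wi (1/√P80 − 1/√F80)  [Bond]
W_Bond = W / EF = 5.590 / 0.84 = 6.6548 kWh/t
P80^-0.5 = F80^-0.5 + W_Bond/(10 Wi)
  = 6.6548/(10·11.9) + 1/√23972 = 0.055922 + 0.006459 = 0.062381
P80 = (1/0.062381)² = 16.0305² = 256.98 µm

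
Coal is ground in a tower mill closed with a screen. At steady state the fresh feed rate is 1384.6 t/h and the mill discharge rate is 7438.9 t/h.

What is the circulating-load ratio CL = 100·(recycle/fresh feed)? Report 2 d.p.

CL = 437.26 %

Discharge = new feed + return, hence
R = M − F = 7438.9 − 1384.6 = 6054.3 t/h
CL = 100·R/F = 100·6054.3/1384.6 = 437.26 %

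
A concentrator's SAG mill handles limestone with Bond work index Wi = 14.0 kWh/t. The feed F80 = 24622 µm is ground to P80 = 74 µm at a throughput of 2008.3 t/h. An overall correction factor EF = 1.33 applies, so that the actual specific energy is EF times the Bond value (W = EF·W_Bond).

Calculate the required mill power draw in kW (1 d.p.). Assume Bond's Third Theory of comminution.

P = 41087.2 kW

Bond:  W = 10 Wi (1/√P − 1/√F)
W = 10·14.0·(1/√74 − 1/√24622) = 10·14.0·(0.109875) = 15.3825 kWh/t
With EF = 1.33: W = 15.3825·1.33 = 20.4587 kWh/t
P_mill = W·ṁ = 20.4587·2008.3 = 41087.2 kW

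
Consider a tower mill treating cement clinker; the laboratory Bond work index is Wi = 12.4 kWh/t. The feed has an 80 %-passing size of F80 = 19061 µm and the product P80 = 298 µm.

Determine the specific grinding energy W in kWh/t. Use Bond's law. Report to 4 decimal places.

W_Bond = 10·Wi·(1/√P₈₀ − 1/√F₈₀)
1/√298 = 0.057928;  1/√19061 = 0.007243
W = 10·12.4·(0.057928 − 0.007243) = 6.2850 kWh/t

W = 6.2850 kWh/t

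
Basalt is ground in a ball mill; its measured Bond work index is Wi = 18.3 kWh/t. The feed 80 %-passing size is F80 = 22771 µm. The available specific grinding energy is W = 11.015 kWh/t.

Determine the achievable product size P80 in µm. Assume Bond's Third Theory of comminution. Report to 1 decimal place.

P80 = 224.0 µm

Bond:  W = 10 Wi (1/√P − 1/√F)
1/√P80 = 1/√F80 + W/(10·Wi)
  = 11.0150/(10·18.3) + 1/√22771 = 0.060191 + 0.006627 = 0.066818
P80 = (1/0.066818)² = 14.9660² = 223.98 µm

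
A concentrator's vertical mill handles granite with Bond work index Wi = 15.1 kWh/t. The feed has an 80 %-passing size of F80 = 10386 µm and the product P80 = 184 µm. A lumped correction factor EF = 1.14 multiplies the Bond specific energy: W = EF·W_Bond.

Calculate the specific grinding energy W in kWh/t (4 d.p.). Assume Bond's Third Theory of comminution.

W = 10·Wi·[P80^(−½) − F80^(−½)]
1/√184 = 0.073721;  1/√10386 = 0.009812
W = 10·15.1·(0.073721 − 0.009812) = 9.6502 kWh/t
W_actual = 1.14 × 9.6502 = 11.0012 kWh/t

W = 11.0012 kWh/t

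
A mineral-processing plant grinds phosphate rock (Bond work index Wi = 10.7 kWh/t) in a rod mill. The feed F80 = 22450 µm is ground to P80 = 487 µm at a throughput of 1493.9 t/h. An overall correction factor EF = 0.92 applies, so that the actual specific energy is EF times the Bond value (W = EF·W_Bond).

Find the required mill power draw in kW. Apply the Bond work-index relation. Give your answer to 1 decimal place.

W = 10 Wi (P80^-0.5 − F80^-0.5)
W = 10·10.7·(1/√487 − 1/√22450) = 10·10.7·(0.038640) = 4.1345 kWh/t
With EF = 0.92: W = 4.1345·0.92 = 3.8037 kWh/t
P_mill = W·ṁ = 3.8037·1493.9 = 5682.4 kW

P = 5682.4 kW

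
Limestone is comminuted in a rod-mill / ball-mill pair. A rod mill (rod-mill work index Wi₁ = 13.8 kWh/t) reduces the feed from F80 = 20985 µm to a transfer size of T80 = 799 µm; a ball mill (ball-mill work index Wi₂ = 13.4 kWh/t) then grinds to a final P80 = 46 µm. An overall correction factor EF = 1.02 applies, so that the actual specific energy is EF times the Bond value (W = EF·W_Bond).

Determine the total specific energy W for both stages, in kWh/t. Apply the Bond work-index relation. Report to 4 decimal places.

W = 19.3250 kWh/t

W = 10 Wi / √P80 − 10 Wi / √F80
Stage 1 (20985→799 µm, Wi₁=13.8): W₁ = 10·13.8·(0.035377 − 0.006903) = 3.9295 kWh/t
Stage 2 (799→46 µm, Wi₂=13.4): W₂ = 10·13.4·(0.147442 − 0.035377) = 15.0166 kWh/t
W = W₁ + W₂ = 3.9295 + 15.0166 = 18.9461 kWh/t
Apply correction: 18.9461 × 1.02 = 19.3250 kWh/t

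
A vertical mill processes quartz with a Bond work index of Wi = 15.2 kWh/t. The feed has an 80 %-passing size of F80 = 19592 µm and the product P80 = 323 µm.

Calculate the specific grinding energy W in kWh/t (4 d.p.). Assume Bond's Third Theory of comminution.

W = 7.3716 kWh/t

W = 10·Wi·(P80^(-½) − F80^(-½))
1/√323 = 0.055641;  1/√19592 = 0.007144
W = 10·15.2·(0.055641 − 0.007144) = 7.3716 kWh/t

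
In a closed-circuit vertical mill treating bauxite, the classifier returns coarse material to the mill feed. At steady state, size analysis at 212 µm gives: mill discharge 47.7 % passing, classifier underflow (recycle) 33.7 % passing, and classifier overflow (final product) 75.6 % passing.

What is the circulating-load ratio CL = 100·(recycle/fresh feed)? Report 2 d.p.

CL = 199.29 %

Mass balance on the −212 µm fraction:
(1+r)d = ru + o → r = (o−d)/(d−u)
r = (75.6 − 47.7)/(47.7 − 33.7) = 27.9/14.0 = 1.9929
CL = 100·r = 199.29 %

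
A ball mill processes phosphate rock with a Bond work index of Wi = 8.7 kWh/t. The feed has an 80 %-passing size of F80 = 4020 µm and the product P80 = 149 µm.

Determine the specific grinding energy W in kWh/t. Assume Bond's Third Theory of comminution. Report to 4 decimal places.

Bond:  W = 10 Wi (1/√P − 1/√F)
1/√149 = 0.081923;  1/√4020 = 0.015772
W = 10·8.7·(0.081923 − 0.015772) = 5.7552 kWh/t

W = 5.7552 kWh/t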